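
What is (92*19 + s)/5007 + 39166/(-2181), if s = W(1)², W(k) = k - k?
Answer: -64097258/3640089 ≈ -17.609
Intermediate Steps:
W(k) = 0
s = 0 (s = 0² = 0)
(92*19 + s)/5007 + 39166/(-2181) = (92*19 + 0)/5007 + 39166/(-2181) = (1748 + 0)*(1/5007) + 39166*(-1/2181) = 1748*(1/5007) - 39166/2181 = 1748/5007 - 39166/2181 = -64097258/3640089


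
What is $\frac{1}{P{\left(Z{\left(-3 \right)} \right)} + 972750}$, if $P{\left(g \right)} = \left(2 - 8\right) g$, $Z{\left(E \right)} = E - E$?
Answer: $\frac{1}{972750} \approx 1.028 \cdot 10^{-6}$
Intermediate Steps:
$Z{\left(E \right)} = 0$
$P{\left(g \right)} = - 6 g$
$\frac{1}{P{\left(Z{\left(-3 \right)} \right)} + 972750} = \frac{1}{\left(-6\right) 0 + 972750} = \frac{1}{0 + 972750} = \frac{1}{972750}$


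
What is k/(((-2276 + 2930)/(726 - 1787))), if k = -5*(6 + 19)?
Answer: 132625/654 ≈ 202.79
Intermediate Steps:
k = -125 (k = -5*25 = -125)
k/(((-2276 + 2930)/(726 - 1787))) = -125*(726 - 1787)/(-2276 + 2930) = -125/(654/(-1061)) = -125/(654*(-1/1061)) = -125/(-654/1061) = -125*(-1061/654) = 132625/654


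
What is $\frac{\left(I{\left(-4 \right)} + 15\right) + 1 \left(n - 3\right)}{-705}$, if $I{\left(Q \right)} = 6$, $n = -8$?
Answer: $- \frac{2}{141} \approx -0.014184$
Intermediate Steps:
$\frac{\left(I{\left(-4 \right)} + 15\right) + 1 \left(n - 3\right)}{-705} = \frac{\left(6 + 15\right) + 1 \left(-8 - 3\right)}{-705} = \left(21 + 1 \left(-11\right)\right) \left(- \frac{1}{705}\right) = \left(21 - 11\right) \left(- \frac{1}{705}\right) = 10 \left(- \frac{1}{705}\right) = - \frac{2}{141}$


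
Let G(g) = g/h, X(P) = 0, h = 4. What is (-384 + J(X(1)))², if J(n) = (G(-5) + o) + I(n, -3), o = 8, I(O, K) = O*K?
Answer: 2277081/16 ≈ 1.4232e+5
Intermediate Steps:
G(g) = g/4
I(O, K) = K*O
J(n) = 27/4 - 3*n (J(n) = ((¼)*(-5) + 8) - 3*n = (-5/4 + 8) - 3*n = 27/4 - 3*n)
(-384 + J(X(1)))² = (-384 + (27/4 - 3*0))² = (-384 + (27/4 + 0))² = (-384 + 27/4)² = (-1509/4)² = 2277081/16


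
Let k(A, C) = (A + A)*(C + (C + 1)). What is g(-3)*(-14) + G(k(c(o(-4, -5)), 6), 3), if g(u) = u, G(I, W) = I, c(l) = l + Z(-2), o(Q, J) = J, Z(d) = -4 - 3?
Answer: -270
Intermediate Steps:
Z(d) = -7
c(l) = -7 + l (c(l) = l - 7 = -7 + l)
k(A, C) = 2*A*(1 + 2*C) (k(A, C) = (2*A)*(C + (1 + C)) = (2*A)*(1 + 2*C) = 2*A*(1 + 2*C))
g(-3)*(-14) + G(k(c(o(-4, -5)), 6), 3) = -3*(-14) + 2*(-7 - 5)*(1 + 2*6) = 42 + 2*(-12)*(1 + 12) = 42 + 2*(-12)*13 = 42 - 312 = -270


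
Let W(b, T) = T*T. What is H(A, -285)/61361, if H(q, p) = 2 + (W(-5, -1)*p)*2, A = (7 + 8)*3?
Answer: -568/61361 ≈ -0.0092567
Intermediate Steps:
W(b, T) = T²
A = 45 (A = 15*3 = 45)
H(q, p) = 2 + 2*p (H(q, p) = 2 + ((-1)²*p)*2 = 2 + (1*p)*2 = 2 + p*2 = 2 + 2*p)
H(A, -285)/61361 = (2 + 2*(-285))/61361 = (2 - 570)*(1/61361) = -568*1/61361 = -568/61361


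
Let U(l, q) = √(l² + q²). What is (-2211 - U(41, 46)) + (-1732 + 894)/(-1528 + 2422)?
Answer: -988736/447 - √3797 ≈ -2273.6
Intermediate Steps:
(-2211 - U(41, 46)) + (-1732 + 894)/(-1528 + 2422) = (-2211 - √(41² + 46²)) + (-1732 + 894)/(-1528 + 2422) = (-2211 - √(1681 + 2116)) - 838/894 = (-2211 - √3797) - 838*1/894 = (-2211 - √3797) - 419/447 = -988736/447 - √3797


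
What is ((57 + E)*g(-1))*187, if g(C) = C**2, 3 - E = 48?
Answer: 2244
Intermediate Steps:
E = -45 (E = 3 - 1*48 = 3 - 48 = -45)
((57 + E)*g(-1))*187 = ((57 - 45)*(-1)**2)*187 = (12*1)*187 = 12*187 = 2244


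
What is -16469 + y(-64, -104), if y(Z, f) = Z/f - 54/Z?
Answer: -6850497/416 ≈ -16468.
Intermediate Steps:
y(Z, f) = -54/Z + Z/f
-16469 + y(-64, -104) = -16469 + (-54/(-64) - 64/(-104)) = -16469 + (-54*(-1/64) - 64*(-1/104)) = -16469 + (27/32 + 8/13) = -16469 + 607/416 = -6850497/416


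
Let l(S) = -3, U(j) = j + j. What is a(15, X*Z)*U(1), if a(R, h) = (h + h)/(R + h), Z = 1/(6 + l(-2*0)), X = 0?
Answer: 0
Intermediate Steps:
U(j) = 2*j
Z = ⅓ (Z = 1/(6 - 3) = 1/3 = ⅓ ≈ 0.33333)
a(R, h) = 2*h/(R + h) (a(R, h) = (2*h)/(R + h) = 2*h/(R + h))
a(15, X*Z)*U(1) = (2*(0*(⅓))/(15 + 0*(⅓)))*(2*1) = (2*0/(15 + 0))*2 = (2*0/15)*2 = (2*0*(1/15))*2 = 0*2 = 0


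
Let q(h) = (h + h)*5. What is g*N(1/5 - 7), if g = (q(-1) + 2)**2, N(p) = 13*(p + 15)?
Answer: 34112/5 ≈ 6822.4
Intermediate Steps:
q(h) = 10*h (q(h) = (2*h)*5 = 10*h)
N(p) = 195 + 13*p (N(p) = 13*(15 + p) = 195 + 13*p)
g = 64 (g = (10*(-1) + 2)**2 = (-10 + 2)**2 = (-8)**2 = 64)
g*N(1/5 - 7) = 64*(195 + 13*(1/5 - 7)) = 64*(195 + 13*(-34/5)) = 64*(195 - 442/5) = 64*(533/5) = 34112/5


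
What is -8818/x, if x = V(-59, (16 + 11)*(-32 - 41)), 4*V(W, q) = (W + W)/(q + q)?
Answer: -69521112/59 ≈ -1.1783e+6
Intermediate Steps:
V(W, q) = W/(4*q) (V(W, q) = ((W + W)/(q + q))/4 = ((2*W)/((2*q)))/4 = ((2*W)*(1/(2*q)))/4 = (W/q)/4 = W/(4*q))
x = 59/7884 (x = (¼)*(-59)/((16 + 11)*(-32 - 41)) = (¼)*(-59)/(27*(-73)) = (¼)*(-59)/(-1971) = (¼)*(-59)*(-1/1971) = 59/7884 ≈ 0.0074835)
-8818/x = -8818/59/7884 = -8818*7884/59 = -69521112/59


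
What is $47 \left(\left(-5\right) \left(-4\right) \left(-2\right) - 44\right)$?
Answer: $-3948$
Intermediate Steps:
$47 \left(\left(-5\right) \left(-4\right) \left(-2\right) - 44\right) = 47 \left(20 \left(-2\right) - 44\right) = 47 \left(-40 - 44\right) = 47 \left(-84\right) = -3948$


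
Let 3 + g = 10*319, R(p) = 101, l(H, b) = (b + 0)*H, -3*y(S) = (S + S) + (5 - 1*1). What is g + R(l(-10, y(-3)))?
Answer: 3288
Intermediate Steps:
y(S) = -4/3 - 2*S/3 (y(S) = -((S + S) + (5 - 1*1))/3 = -(2*S + (5 - 1))/3 = -(2*S + 4)/3 = -(4 + 2*S)/3 = -4/3 - 2*S/3)
l(H, b) = H*b (l(H, b) = b*H = H*b)
g = 3187 (g = -3 + 10*319 = -3 + 3190 = 3187)
g + R(l(-10, y(-3))) = 3187 + 101 = 3288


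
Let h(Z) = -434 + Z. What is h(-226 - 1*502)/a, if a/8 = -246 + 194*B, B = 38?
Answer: -83/4072 ≈ -0.020383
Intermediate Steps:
a = 57008 (a = 8*(-246 + 194*38) = 8*(-246 + 7372) = 8*7126 = 57008)
h(-226 - 1*502)/a = (-434 + (-226 - 1*502))/57008 = (-434 + (-226 - 502))*(1/57008) = (-434 - 728)*(1/57008) = -1162*1/57008 = -83/4072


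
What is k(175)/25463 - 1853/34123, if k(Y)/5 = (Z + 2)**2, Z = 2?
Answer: -44453099/868873949 ≈ -0.051162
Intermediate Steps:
k(Y) = 80 (k(Y) = 5*(2 + 2)**2 = 5*4**2 = 5*16 = 80)
k(175)/25463 - 1853/34123 = 80/25463 - 1853/34123 = -44453099/868873949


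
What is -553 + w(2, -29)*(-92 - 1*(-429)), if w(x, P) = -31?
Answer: -11000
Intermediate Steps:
-553 + w(2, -29)*(-92 - 1*(-429)) = -553 - 31*(-92 - 1*(-429)) = -553 - 31*(-92 + 429) = -553 - 31*337 = -553 - 10447 = -11000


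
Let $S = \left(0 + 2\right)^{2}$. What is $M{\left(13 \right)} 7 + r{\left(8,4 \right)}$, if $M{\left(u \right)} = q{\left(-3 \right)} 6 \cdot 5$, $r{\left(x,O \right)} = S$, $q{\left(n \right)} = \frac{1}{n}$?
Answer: $-66$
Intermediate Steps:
$S = 4$ ($S = 2^{2} = 4$)
$r{\left(x,O \right)} = 4$
$M{\left(u \right)} = -10$ ($M{\left(u \right)} = \frac{1}{-3} \cdot 6 \cdot 5 = \left(- \frac{1}{3}\right) 6 \cdot 5 = \left(-2\right) 5 = -10$)
$M{\left(13 \right)} 7 + r{\left(8,4 \right)} = \left(-10\right) 7 + 4 = -70 + 4 = -66$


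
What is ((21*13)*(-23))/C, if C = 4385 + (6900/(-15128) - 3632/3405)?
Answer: -356207670/248674663 ≈ -1.4324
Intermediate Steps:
C = 248674663/56730 (C = 4385 + (6900*(-1/15128) - 3632*1/3405) = 4385 + (-1725/3782 - 16/15) = 4385 - 86387/56730 = 248674663/56730 ≈ 4383.5)
((21*13)*(-23))/C = ((21*13)*(-23))/(248674663/56730) = (273*(-23))*(56730/248674663) = -6279*56730/248674663 = -356207670/248674663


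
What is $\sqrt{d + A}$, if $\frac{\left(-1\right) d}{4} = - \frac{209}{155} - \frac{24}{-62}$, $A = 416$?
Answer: $\frac{2 \sqrt{2521695}}{155} \approx 20.49$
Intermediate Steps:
$d = \frac{596}{155}$ ($d = - 4 \left(- \frac{209}{155} - \frac{24}{-62}\right) = - 4 \left(\left(-209\right) \frac{1}{155} - - \frac{12}{31}\right) = - 4 \left(- \frac{209}{155} + \frac{12}{31}\right) = \left(-4\right) \left(- \frac{149}{155}\right) = \frac{596}{155} \approx 3.8452$)
$\sqrt{d + A} = \sqrt{\frac{596}{155} + 416} = \sqrt{\frac{65076}{155}} = \frac{2 \sqrt{2521695}}{155}$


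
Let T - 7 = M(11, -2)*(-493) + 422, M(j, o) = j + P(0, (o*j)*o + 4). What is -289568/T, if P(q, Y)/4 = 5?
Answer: 144784/7427 ≈ 19.494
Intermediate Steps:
P(q, Y) = 20 (P(q, Y) = 4*5 = 20)
M(j, o) = 20 + j (M(j, o) = j + 20 = 20 + j)
T = -14854 (T = 7 + ((20 + 11)*(-493) + 422) = 7 + (31*(-493) + 422) = 7 + (-15283 + 422) = 7 - 14861 = -14854)
-289568/T = -289568/(-14854) = -289568*(-1/14854) = 144784/7427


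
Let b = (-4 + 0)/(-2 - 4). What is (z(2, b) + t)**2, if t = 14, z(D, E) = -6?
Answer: 64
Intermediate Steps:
b = 2/3 (b = -4/(-6) = -4*(-1/6) = 2/3 ≈ 0.66667)
(z(2, b) + t)**2 = (-6 + 14)**2 = 8**2 = 64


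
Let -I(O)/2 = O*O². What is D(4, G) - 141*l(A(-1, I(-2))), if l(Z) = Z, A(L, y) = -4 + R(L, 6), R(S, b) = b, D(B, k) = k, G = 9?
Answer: -273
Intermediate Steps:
I(O) = -2*O³ (I(O) = -2*O*O² = -2*O³)
A(L, y) = 2 (A(L, y) = -4 + 6 = 2)
D(4, G) - 141*l(A(-1, I(-2))) = 9 - 141*2 = 9 - 282 = -273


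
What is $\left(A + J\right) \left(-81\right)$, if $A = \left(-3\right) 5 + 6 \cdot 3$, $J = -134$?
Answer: $10611$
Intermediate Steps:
$A = 3$ ($A = -15 + 18 = 3$)
$\left(A + J\right) \left(-81\right) = \left(3 - 134\right) \left(-81\right) = \left(-131\right) \left(-81\right) = 10611$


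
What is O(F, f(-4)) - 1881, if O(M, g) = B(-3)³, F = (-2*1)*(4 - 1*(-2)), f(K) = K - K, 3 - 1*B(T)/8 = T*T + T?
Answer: -15705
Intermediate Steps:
B(T) = 24 - 8*T - 8*T² (B(T) = 24 - 8*(T*T + T) = 24 - 8*(T² + T) = 24 - 8*(T + T²) = 24 + (-8*T - 8*T²) = 24 - 8*T - 8*T²)
f(K) = 0
F = -12 (F = -2*(4 + 2) = -2*6 = -12)
O(M, g) = -13824 (O(M, g) = (24 - 8*(-3) - 8*(-3)²)³ = (24 + 24 - 8*9)³ = (24 + 24 - 72)³ = (-24)³ = -13824)
O(F, f(-4)) - 1881 = -13824 - 1881 = -15705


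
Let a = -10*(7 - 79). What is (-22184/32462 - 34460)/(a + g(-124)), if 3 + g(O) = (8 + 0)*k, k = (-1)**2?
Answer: -19287288/405775 ≈ -47.532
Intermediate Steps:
k = 1
a = 720 (a = -10*(-72) = 720)
g(O) = 5 (g(O) = -3 + (8 + 0)*1 = -3 + 8*1 = -3 + 8 = 5)
(-22184/32462 - 34460)/(a + g(-124)) = (-22184/32462 - 34460)/(720 + 5) = (-22184*1/32462 - 34460)/725 = (-11092/16231 - 34460)*(1/725) = -559331352/16231*1/725 = -19287288/405775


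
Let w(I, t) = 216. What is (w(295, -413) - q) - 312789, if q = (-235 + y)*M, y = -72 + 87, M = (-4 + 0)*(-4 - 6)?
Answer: -303773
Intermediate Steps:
M = 40 (M = -4*(-10) = 40)
y = 15
q = -8800 (q = (-235 + 15)*40 = -220*40 = -8800)
(w(295, -413) - q) - 312789 = (216 - 1*(-8800)) - 312789 = (216 + 8800) - 312789 = 9016 - 312789 = -303773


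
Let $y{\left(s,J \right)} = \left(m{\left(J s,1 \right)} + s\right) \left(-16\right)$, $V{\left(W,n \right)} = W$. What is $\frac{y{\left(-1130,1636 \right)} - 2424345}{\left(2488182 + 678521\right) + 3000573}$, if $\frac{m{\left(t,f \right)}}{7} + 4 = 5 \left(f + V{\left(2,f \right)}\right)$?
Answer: $- \frac{2407497}{6167276} \approx -0.39037$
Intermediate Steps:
$m{\left(t,f \right)} = 42 + 35 f$ ($m{\left(t,f \right)} = -28 + 7 \cdot 5 \left(f + 2\right) = -28 + 7 \cdot 5 \left(2 + f\right) = -28 + 7 \left(10 + 5 f\right) = -28 + \left(70 + 35 f\right) = 42 + 35 f$)
$y{\left(s,J \right)} = -1232 - 16 s$ ($y{\left(s,J \right)} = \left(\left(42 + 35 \cdot 1\right) + s\right) \left(-16\right) = \left(\left(42 + 35\right) + s\right) \left(-16\right) = \left(77 + s\right) \left(-16\right) = -1232 - 16 s$)
$\frac{y{\left(-1130,1636 \right)} - 2424345}{\left(2488182 + 678521\right) + 3000573} = \frac{\left(-1232 - -18080\right) - 2424345}{\left(2488182 + 678521\right) + 3000573} = \frac{\left(-1232 + 18080\right) - 2424345}{3166703 + 3000573} = \frac{16848 - 2424345}{6167276} = \left(-2407497\right) \frac{1}{6167276} = - \frac{2407497}{6167276}$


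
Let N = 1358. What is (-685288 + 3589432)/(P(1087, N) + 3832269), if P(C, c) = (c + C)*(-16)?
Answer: 968048/1264383 ≈ 0.76563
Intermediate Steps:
P(C, c) = -16*C - 16*c (P(C, c) = (C + c)*(-16) = -16*C - 16*c)
(-685288 + 3589432)/(P(1087, N) + 3832269) = (-685288 + 3589432)/((-16*1087 - 16*1358) + 3832269) = 2904144/((-17392 - 21728) + 3832269) = 2904144/(-39120 + 3832269) = 2904144/3793149 = 2904144*(1/3793149) = 968048/1264383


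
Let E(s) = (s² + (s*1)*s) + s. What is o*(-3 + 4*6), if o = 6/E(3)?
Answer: 6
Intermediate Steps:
E(s) = s + 2*s² (E(s) = (s² + s*s) + s = (s² + s²) + s = 2*s² + s = s + 2*s²)
o = 2/7 (o = 6/((3*(1 + 2*3))) = 6/((3*(1 + 6))) = 6/((3*7)) = 6/21 = 6*(1/21) = 2/7 ≈ 0.28571)
o*(-3 + 4*6) = 2*(-3 + 4*6)/7 = 2*(-3 + 24)/7 = (2/7)*21 = 6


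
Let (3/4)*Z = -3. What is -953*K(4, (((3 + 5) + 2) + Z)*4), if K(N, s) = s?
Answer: -22872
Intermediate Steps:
Z = -4 (Z = (4/3)*(-3) = -4)
-953*K(4, (((3 + 5) + 2) + Z)*4) = -953*(((3 + 5) + 2) - 4)*4 = -953*((8 + 2) - 4)*4 = -953*(10 - 4)*4 = -5718*4 = -953*24 = -22872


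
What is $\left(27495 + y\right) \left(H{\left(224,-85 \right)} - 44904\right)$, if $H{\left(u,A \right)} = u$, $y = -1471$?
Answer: $-1162752320$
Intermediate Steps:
$\left(27495 + y\right) \left(H{\left(224,-85 \right)} - 44904\right) = \left(27495 - 1471\right) \left(224 - 44904\right) = 26024 \left(-44680\right) = -1162752320$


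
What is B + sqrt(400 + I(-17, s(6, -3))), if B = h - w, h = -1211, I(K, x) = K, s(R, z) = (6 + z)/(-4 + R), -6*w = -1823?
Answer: -9089/6 + sqrt(383) ≈ -1495.3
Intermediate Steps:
w = 1823/6 (w = -1/6*(-1823) = 1823/6 ≈ 303.83)
s(R, z) = (6 + z)/(-4 + R)
B = -9089/6 (B = -1211 - 1*1823/6 = -1211 - 1823/6 = -9089/6 ≈ -1514.8)
B + sqrt(400 + I(-17, s(6, -3))) = -9089/6 + sqrt(400 - 17) = -9089/6 + sqrt(383)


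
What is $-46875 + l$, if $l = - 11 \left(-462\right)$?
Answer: $-41793$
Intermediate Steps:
$l = 5082$ ($l = \left(-1\right) \left(-5082\right) = 5082$)
$-46875 + l = -46875 + 5082 = -41793$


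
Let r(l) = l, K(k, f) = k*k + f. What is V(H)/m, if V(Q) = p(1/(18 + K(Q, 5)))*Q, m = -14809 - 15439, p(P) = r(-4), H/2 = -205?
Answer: -205/3781 ≈ -0.054218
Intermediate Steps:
K(k, f) = f + k**2 (K(k, f) = k**2 + f = f + k**2)
H = -410 (H = 2*(-205) = -410)
p(P) = -4
m = -30248
V(Q) = -4*Q
V(H)/m = -4*(-410)/(-30248) = 1640*(-1/30248) = -205/3781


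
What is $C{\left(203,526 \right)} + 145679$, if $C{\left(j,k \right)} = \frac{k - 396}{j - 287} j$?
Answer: $\frac{872189}{6} \approx 1.4536 \cdot 10^{5}$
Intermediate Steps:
$C{\left(j,k \right)} = \frac{j \left(-396 + k\right)}{-287 + j}$ ($C{\left(j,k \right)} = \frac{-396 + k}{-287 + j} j = \frac{j \left(-396 + k\right)}{-287 + j}$)
$C{\left(203,526 \right)} + 145679 = \frac{203 \left(-396 + 526\right)}{-287 + 203} + 145679 = 203 \frac{1}{-84} \cdot 130 + 145679 = 203 \left(- \frac{1}{84}\right) 130 + 145679 = - \frac{1885}{6} + 145679 = \frac{872189}{6}$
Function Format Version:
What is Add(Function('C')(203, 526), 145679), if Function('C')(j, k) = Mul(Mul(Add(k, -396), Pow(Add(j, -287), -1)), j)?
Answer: Rational(872189, 6) ≈ 1.4536e+5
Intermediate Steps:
Function('C')(j, k) = Mul(j, Pow(Add(-287, j), -1), Add(-396, k)) (Function('C')(j, k) = Mul(Mul(Add(-396, k), Pow(Add(-287, j), -1)), j) = Mul(Mul(Pow(Add(-287, j), -1), Add(-396, k)), j) = Mul(j, Pow(Add(-287, j), -1), Add(-396, k)))
Add(Function('C')(203, 526), 145679) = Add(Mul(203, Pow(Add(-287, 203), -1), Add(-396, 526)), 145679) = Add(Mul(203, Pow(-84, -1), 130), 145679) = Add(Mul(203, Rational(-1, 84), 130), 145679) = Add(Rational(-1885, 6), 145679) = Rational(872189, 6)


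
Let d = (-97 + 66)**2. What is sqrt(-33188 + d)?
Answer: I*sqrt(32227) ≈ 179.52*I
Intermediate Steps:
d = 961 (d = (-31)**2 = 961)
sqrt(-33188 + d) = sqrt(-33188 + 961) = sqrt(-32227) = I*sqrt(32227)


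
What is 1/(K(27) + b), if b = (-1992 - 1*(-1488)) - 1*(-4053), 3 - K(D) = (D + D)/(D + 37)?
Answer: 32/113637 ≈ 0.00028160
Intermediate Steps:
K(D) = 3 - 2*D/(37 + D) (K(D) = 3 - (D + D)/(D + 37) = 3 - 2*D/(37 + D))
b = 3549 (b = (-1992 + 1488) + 4053 = -504 + 4053 = 3549)
1/(K(27) + b) = 1/((111 + 27)/(37 + 27) + 3549) = 1/(138/64 + 3549) = 1/((1/64)*138 + 3549) = 1/(69/32 + 3549) = 1/(113637/32) = 32/113637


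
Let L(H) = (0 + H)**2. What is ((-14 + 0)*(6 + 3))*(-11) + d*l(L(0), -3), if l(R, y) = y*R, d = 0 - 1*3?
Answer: 1386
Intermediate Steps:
d = -3 (d = 0 - 3 = -3)
L(H) = H**2
l(R, y) = R*y
((-14 + 0)*(6 + 3))*(-11) + d*l(L(0), -3) = ((-14 + 0)*(6 + 3))*(-11) - 3*0**2*(-3) = -14*9*(-11) - 0*(-3) = -126*(-11) - 3*0 = 1386 + 0 = 1386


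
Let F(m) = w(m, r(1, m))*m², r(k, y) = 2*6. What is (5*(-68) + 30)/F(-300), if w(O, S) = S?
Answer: -31/108000 ≈ -0.00028704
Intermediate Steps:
r(k, y) = 12
F(m) = 12*m²
(5*(-68) + 30)/F(-300) = (5*(-68) + 30)/((12*(-300)²)) = (-340 + 30)/((12*90000)) = -310/1080000 = -310*1/1080000 = -31/108000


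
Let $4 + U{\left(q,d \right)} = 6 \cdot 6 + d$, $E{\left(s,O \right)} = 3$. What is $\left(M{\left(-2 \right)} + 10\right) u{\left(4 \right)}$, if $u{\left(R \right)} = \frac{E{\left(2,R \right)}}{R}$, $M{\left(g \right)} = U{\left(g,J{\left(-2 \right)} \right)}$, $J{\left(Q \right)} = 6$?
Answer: $36$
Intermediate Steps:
$U{\left(q,d \right)} = 32 + d$ ($U{\left(q,d \right)} = -4 + \left(6 \cdot 6 + d\right) = -4 + \left(36 + d\right) = 32 + d$)
$M{\left(g \right)} = 38$ ($M{\left(g \right)} = 32 + 6 = 38$)
$u{\left(R \right)} = \frac{3}{R}$
$\left(M{\left(-2 \right)} + 10\right) u{\left(4 \right)} = \left(38 + 10\right) \frac{3}{4} = 48 \cdot 3 \cdot \frac{1}{4} = 48 \cdot \frac{3}{4} = 36$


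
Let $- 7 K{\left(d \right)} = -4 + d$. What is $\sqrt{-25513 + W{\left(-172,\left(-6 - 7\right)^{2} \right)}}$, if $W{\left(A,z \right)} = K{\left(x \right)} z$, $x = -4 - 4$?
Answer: $\frac{i \sqrt{1235941}}{7} \approx 158.82 i$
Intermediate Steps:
$x = -8$
$K{\left(d \right)} = \frac{4}{7} - \frac{d}{7}$ ($K{\left(d \right)} = - \frac{-4 + d}{7} = \frac{4}{7} - \frac{d}{7}$)
$W{\left(A,z \right)} = \frac{12 z}{7}$ ($W{\left(A,z \right)} = \left(\frac{4}{7} - - \frac{8}{7}\right) z = \left(\frac{4}{7} + \frac{8}{7}\right) z = \frac{12 z}{7}$)
$\sqrt{-25513 + W{\left(-172,\left(-6 - 7\right)^{2} \right)}} = \sqrt{-25513 + \frac{12 \left(-6 - 7\right)^{2}}{7}} = \sqrt{-25513 + \frac{12 \left(-13\right)^{2}}{7}} = \sqrt{-25513 + \frac{12}{7} \cdot 169} = \sqrt{-25513 + \frac{2028}{7}} = \sqrt{- \frac{176563}{7}} = \frac{i \sqrt{1235941}}{7}$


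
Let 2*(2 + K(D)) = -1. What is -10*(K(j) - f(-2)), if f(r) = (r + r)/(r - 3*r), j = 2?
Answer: 15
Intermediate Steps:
K(D) = -5/2 (K(D) = -2 + (½)*(-1) = -2 - ½ = -5/2)
f(r) = -1 (f(r) = (2*r)/((-2*r)) = (2*r)*(-1/(2*r)) = -1)
-10*(K(j) - f(-2)) = -10*(-5/2 - 1*(-1)) = -10*(-5/2 + 1) = -10*(-3/2) = 15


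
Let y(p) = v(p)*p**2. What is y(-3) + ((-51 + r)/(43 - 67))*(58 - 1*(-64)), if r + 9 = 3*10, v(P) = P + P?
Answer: 197/2 ≈ 98.500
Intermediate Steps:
v(P) = 2*P
y(p) = 2*p**3 (y(p) = (2*p)*p**2 = 2*p**3)
r = 21 (r = -9 + 3*10 = -9 + 30 = 21)
y(-3) + ((-51 + r)/(43 - 67))*(58 - 1*(-64)) = 2*(-3)**3 + ((-51 + 21)/(43 - 67))*(58 - 1*(-64)) = 2*(-27) + (-30/(-24))*(58 + 64) = -54 - 30*(-1/24)*122 = -54 + (5/4)*122 = -54 + 305/2 = 197/2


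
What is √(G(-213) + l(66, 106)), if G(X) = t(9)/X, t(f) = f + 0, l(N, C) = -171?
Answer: 4*I*√53889/71 ≈ 13.078*I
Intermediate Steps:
t(f) = f
G(X) = 9/X
√(G(-213) + l(66, 106)) = √(9/(-213) - 171) = √(9*(-1/213) - 171) = √(-3/71 - 171) = √(-12144/71) = 4*I*√53889/71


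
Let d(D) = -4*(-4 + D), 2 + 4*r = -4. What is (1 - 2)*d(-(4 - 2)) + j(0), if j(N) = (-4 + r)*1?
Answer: -59/2 ≈ -29.500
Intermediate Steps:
r = -3/2 (r = -½ + (¼)*(-4) = -½ - 1 = -3/2 ≈ -1.5000)
d(D) = 16 - 4*D
j(N) = -11/2 (j(N) = (-4 - 3/2)*1 = -11/2*1 = -11/2)
(1 - 2)*d(-(4 - 2)) + j(0) = (1 - 2)*(16 - (-4)*(4 - 2)) - 11/2 = -(16 - (-4)*2) - 11/2 = -(16 - 4*(-2)) - 11/2 = -(16 + 8) - 11/2 = -1*24 - 11/2 = -24 - 11/2 = -59/2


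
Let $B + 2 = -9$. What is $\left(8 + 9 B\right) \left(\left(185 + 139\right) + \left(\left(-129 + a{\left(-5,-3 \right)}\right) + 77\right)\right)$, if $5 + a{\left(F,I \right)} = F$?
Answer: $-23842$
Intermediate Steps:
$B = -11$ ($B = -2 - 9 = -11$)
$a{\left(F,I \right)} = -5 + F$
$\left(8 + 9 B\right) \left(\left(185 + 139\right) + \left(\left(-129 + a{\left(-5,-3 \right)}\right) + 77\right)\right) = \left(8 + 9 \left(-11\right)\right) \left(\left(185 + 139\right) + \left(\left(-129 - 10\right) + 77\right)\right) = \left(8 - 99\right) \left(324 + \left(\left(-129 - 10\right) + 77\right)\right) = - 91 \left(324 + \left(-139 + 77\right)\right) = - 91 \left(324 - 62\right) = \left(-91\right) 262 = -23842$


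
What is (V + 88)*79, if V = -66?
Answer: 1738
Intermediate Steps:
(V + 88)*79 = (-66 + 88)*79 = 22*79 = 1738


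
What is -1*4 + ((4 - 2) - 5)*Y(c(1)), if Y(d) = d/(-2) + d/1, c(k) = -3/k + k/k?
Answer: -1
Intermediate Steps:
c(k) = 1 - 3/k (c(k) = -3/k + 1 = 1 - 3/k)
Y(d) = d/2 (Y(d) = d*(-½) + d*1 = -d/2 + d = d/2)
-1*4 + ((4 - 2) - 5)*Y(c(1)) = -1*4 + ((4 - 2) - 5)*(((-3 + 1)/1)/2) = -4 + (2 - 5)*((1*(-2))/2) = -4 - 3*(-2)/2 = -4 - 3*(-1) = -4 + 3 = -1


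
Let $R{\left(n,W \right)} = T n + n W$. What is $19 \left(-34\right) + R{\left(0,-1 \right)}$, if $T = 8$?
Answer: $-646$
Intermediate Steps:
$R{\left(n,W \right)} = 8 n + W n$ ($R{\left(n,W \right)} = 8 n + n W = 8 n + W n$)
$19 \left(-34\right) + R{\left(0,-1 \right)} = 19 \left(-34\right) + 0 \left(8 - 1\right) = -646 + 0 \cdot 7 = -646 + 0 = -646$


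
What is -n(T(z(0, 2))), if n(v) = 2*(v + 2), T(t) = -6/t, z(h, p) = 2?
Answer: 2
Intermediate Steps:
n(v) = 4 + 2*v (n(v) = 2*(2 + v) = 4 + 2*v)
-n(T(z(0, 2))) = -(4 + 2*(-6/2)) = -(4 + 2*(-6*½)) = -(4 + 2*(-3)) = -(4 - 6) = -1*(-2) = 2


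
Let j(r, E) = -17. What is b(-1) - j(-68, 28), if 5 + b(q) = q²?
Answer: 13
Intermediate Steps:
b(q) = -5 + q²
b(-1) - j(-68, 28) = (-5 + (-1)²) - 1*(-17) = (-5 + 1) + 17 = -4 + 17 = 13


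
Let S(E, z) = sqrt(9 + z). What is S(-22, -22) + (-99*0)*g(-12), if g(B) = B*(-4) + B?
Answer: I*sqrt(13) ≈ 3.6056*I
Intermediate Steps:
g(B) = -3*B (g(B) = -4*B + B = -3*B)
S(-22, -22) + (-99*0)*g(-12) = sqrt(9 - 22) + (-99*0)*(-3*(-12)) = sqrt(-13) + 0*36 = I*sqrt(13) + 0 = I*sqrt(13)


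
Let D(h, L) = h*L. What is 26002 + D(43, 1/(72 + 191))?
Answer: 6838569/263 ≈ 26002.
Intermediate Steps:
D(h, L) = L*h
26002 + D(43, 1/(72 + 191)) = 26002 + 43/(72 + 191) = 26002 + 43/263 = 6838569/263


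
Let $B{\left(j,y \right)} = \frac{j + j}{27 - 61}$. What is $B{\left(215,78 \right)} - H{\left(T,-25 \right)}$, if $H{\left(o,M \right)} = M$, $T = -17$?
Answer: $\frac{210}{17} \approx 12.353$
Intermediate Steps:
$B{\left(j,y \right)} = - \frac{j}{17}$ ($B{\left(j,y \right)} = \frac{2 j}{-34} = 2 j \left(- \frac{1}{34}\right) = - \frac{j}{17}$)
$B{\left(215,78 \right)} - H{\left(T,-25 \right)} = \left(- \frac{1}{17}\right) 215 - -25 = - \frac{215}{17} + 25 = \frac{210}{17}$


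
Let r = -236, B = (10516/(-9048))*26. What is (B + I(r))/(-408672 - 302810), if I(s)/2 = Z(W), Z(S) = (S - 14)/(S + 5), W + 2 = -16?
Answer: 28609/804686142 ≈ 3.5553e-5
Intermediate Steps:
W = -18 (W = -2 - 16 = -18)
B = -2629/87 (B = (10516*(-1/9048))*26 = -2629/2262*26 = -2629/87 ≈ -30.218)
Z(S) = (-14 + S)/(5 + S)
I(s) = 64/13 (I(s) = 2*((-14 - 18)/(5 - 18)) = 2*(-32/(-13)) = 2*(-1/13*(-32)) = 2*(32/13) = 64/13)
(B + I(r))/(-408672 - 302810) = (-2629/87 + 64/13)/(-408672 - 302810) = -28609/1131/(-711482) = -28609/1131*(-1/711482) = 28609/804686142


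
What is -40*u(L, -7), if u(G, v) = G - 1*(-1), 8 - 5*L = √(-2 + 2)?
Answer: -104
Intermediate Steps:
L = 8/5 (L = 8/5 - √(-2 + 2)/5 = 8/5 - √0/5 = 8/5 - ⅕*0 = 8/5 + 0 = 8/5 ≈ 1.6000)
u(G, v) = 1 + G (u(G, v) = G + 1 = 1 + G)
-40*u(L, -7) = -40*(1 + 8/5) = -40*13/5 = -104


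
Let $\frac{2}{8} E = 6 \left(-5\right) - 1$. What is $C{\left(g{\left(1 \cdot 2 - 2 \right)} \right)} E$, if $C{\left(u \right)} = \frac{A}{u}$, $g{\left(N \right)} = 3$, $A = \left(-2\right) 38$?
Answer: $\frac{9424}{3} \approx 3141.3$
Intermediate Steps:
$A = -76$
$E = -124$ ($E = 4 \left(6 \left(-5\right) - 1\right) = 4 \left(-30 - 1\right) = 4 \left(-31\right) = -124$)
$C{\left(u \right)} = - \frac{76}{u}$
$C{\left(g{\left(1 \cdot 2 - 2 \right)} \right)} E = - \frac{76}{3} \left(-124\right) = \left(-76\right) \frac{1}{3} \left(-124\right) = \left(- \frac{76}{3}\right) \left(-124\right) = \frac{9424}{3}$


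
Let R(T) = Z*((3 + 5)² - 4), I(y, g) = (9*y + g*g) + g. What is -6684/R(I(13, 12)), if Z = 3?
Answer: -557/15 ≈ -37.133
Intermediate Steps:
I(y, g) = g + g² + 9*y (I(y, g) = (9*y + g²) + g = (g² + 9*y) + g = g + g² + 9*y)
R(T) = 180 (R(T) = 3*((3 + 5)² - 4) = 3*(8² - 4) = 3*(64 - 4) = 3*60 = 180)
-6684/R(I(13, 12)) = -6684/180 = -6684*1/180 = -557/15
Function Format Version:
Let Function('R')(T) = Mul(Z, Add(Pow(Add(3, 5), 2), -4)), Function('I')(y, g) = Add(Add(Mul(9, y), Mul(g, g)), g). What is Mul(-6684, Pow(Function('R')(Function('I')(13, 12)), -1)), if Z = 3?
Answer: Rational(-557, 15) ≈ -37.133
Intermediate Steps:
Function('I')(y, g) = Add(g, Pow(g, 2), Mul(9, y)) (Function('I')(y, g) = Add(Add(Mul(9, y), Pow(g, 2)), g) = Add(Add(Pow(g, 2), Mul(9, y)), g) = Add(g, Pow(g, 2), Mul(9, y)))
Function('R')(T) = 180 (Function('R')(T) = Mul(3, Add(Pow(Add(3, 5), 2), -4)) = Mul(3, Add(Pow(8, 2), -4)) = Mul(3, Add(64, -4)) = Mul(3, 60) = 180)
Mul(-6684, Pow(Function('R')(Function('I')(13, 12)), -1)) = Mul(-6684, Pow(180, -1)) = Mul(-6684, Rational(1, 180)) = Rational(-557, 15)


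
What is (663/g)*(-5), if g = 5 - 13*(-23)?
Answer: -3315/304 ≈ -10.905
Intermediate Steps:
g = 304 (g = 5 + 299 = 304)
(663/g)*(-5) = (663/304)*(-5) = -3315/304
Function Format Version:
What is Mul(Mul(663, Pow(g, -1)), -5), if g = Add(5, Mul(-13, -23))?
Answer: Rational(-3315, 304) ≈ -10.905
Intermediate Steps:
g = 304 (g = Add(5, 299) = 304)
Mul(Mul(663, Pow(g, -1)), -5) = Mul(Mul(663, Pow(304, -1)), -5) = Mul(Mul(663, Rational(1, 304)), -5) = Mul(Rational(663, 304), -5) = Rational(-3315, 304)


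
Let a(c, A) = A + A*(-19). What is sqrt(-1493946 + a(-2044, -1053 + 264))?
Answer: 24*I*sqrt(2569) ≈ 1216.4*I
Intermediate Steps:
a(c, A) = -18*A (a(c, A) = A - 19*A = -18*A)
sqrt(-1493946 + a(-2044, -1053 + 264)) = sqrt(-1493946 - 18*(-1053 + 264)) = sqrt(-1493946 - 18*(-789)) = sqrt(-1493946 + 14202) = sqrt(-1479744) = 24*I*sqrt(2569)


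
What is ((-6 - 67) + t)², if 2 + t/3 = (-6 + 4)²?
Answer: 4489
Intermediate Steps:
t = 6 (t = -6 + 3*(-6 + 4)² = -6 + 3*(-2)² = -6 + 3*4 = -6 + 12 = 6)
((-6 - 67) + t)² = ((-6 - 67) + 6)² = (-73 + 6)² = (-67)² = 4489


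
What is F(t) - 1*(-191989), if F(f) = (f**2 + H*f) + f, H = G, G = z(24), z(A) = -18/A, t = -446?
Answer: 781587/2 ≈ 3.9079e+5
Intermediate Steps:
G = -3/4 (G = -18/24 = -18*1/24 = -3/4 ≈ -0.75000)
H = -3/4 ≈ -0.75000
F(f) = f**2 + f/4 (F(f) = (f**2 - 3*f/4) + f = f**2 + f/4)
F(t) - 1*(-191989) = -446*(1/4 - 446) - 1*(-191989) = -446*(-1783/4) + 191989 = 397609/2 + 191989 = 781587/2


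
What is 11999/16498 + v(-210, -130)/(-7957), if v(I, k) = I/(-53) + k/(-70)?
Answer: 484739627/667162622 ≈ 0.72657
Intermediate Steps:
v(I, k) = -I/53 - k/70 (v(I, k) = I*(-1/53) + k*(-1/70) = -I/53 - k/70)
11999/16498 + v(-210, -130)/(-7957) = 11999/16498 + (-1/53*(-210) - 1/70*(-130))/(-7957) = 11999*(1/16498) + (210/53 + 13/7)*(-1/7957) = 11999/16498 + (2159/371)*(-1/7957) = 11999/16498 - 2159/2952047 = 484739627/667162622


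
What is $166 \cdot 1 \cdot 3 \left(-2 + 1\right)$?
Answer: $-498$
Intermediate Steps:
$166 \cdot 1 \cdot 3 \left(-2 + 1\right) = 166 \cdot 1 \cdot 3 \left(-1\right) = 166 \cdot 1 \left(-3\right) = 166 \left(-3\right) = -498$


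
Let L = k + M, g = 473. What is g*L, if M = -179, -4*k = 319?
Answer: -489555/4 ≈ -1.2239e+5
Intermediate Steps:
k = -319/4 (k = -1/4*319 = -319/4 ≈ -79.750)
L = -1035/4 (L = -319/4 - 179 = -1035/4 ≈ -258.75)
g*L = 473*(-1035/4) = -489555/4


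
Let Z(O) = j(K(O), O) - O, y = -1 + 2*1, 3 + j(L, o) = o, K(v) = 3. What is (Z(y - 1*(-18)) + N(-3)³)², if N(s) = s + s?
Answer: 47961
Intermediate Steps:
j(L, o) = -3 + o
y = 1 (y = -1 + 2 = 1)
N(s) = 2*s
Z(O) = -3 (Z(O) = (-3 + O) - O = -3)
(Z(y - 1*(-18)) + N(-3)³)² = (-3 + (2*(-3))³)² = (-3 + (-6)³)² = (-3 - 216)² = (-219)² = 47961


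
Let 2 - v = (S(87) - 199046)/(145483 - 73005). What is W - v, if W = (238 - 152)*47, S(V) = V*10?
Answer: 146306472/36239 ≈ 4037.3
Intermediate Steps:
S(V) = 10*V
W = 4042 (W = 86*47 = 4042)
v = 171566/36239 (v = 2 - (10*87 - 199046)/(145483 - 73005) = 2 - (870 - 199046)/72478 = 2 - (-198176)/72478 = 2 - 1*(-99088/36239) = 2 + 99088/36239 = 171566/36239 ≈ 4.7343)
W - v = 4042 - 1*171566/36239 = 4042 - 171566/36239 = 146306472/36239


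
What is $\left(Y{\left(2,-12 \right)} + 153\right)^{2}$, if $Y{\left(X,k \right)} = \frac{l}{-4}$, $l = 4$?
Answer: $23104$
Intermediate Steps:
$Y{\left(X,k \right)} = -1$ ($Y{\left(X,k \right)} = \frac{4}{-4} = 4 \left(- \frac{1}{4}\right) = -1$)
$\left(Y{\left(2,-12 \right)} + 153\right)^{2} = \left(-1 + 153\right)^{2} = 152^{2} = 23104$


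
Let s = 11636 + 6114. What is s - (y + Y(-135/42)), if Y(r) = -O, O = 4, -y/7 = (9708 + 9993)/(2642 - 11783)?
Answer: 4913679/277 ≈ 17739.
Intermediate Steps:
y = 4179/277 (y = -7*(9708 + 9993)/(2642 - 11783) = -137907/(-9141) = -137907*(-1)/9141 = -7*(-597/277) = 4179/277 ≈ 15.087)
Y(r) = -4 (Y(r) = -1*4 = -4)
s = 17750
s - (y + Y(-135/42)) = 17750 - (4179/277 - 4) = 17750 - 1*3071/277 = 17750 - 3071/277 = 4913679/277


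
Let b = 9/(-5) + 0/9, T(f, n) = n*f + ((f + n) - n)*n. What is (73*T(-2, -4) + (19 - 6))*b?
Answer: -10629/5 ≈ -2125.8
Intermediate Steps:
T(f, n) = 2*f*n (T(f, n) = f*n + f*n = 2*f*n)
b = -9/5 (b = 9*(-1/5) + 0*(1/9) = -9/5 + 0 = -9/5 ≈ -1.8000)
(73*T(-2, -4) + (19 - 6))*b = (73*(2*(-2)*(-4)) + (19 - 6))*(-9/5) = (73*16 + 13)*(-9/5) = (1168 + 13)*(-9/5) = 1181*(-9/5) = -10629/5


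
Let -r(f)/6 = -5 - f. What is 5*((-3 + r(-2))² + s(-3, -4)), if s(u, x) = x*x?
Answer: 1205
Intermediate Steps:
r(f) = 30 + 6*f (r(f) = -6*(-5 - f) = 30 + 6*f)
s(u, x) = x²
5*((-3 + r(-2))² + s(-3, -4)) = 5*((-3 + (30 + 6*(-2)))² + (-4)²) = 5*((-3 + (30 - 12))² + 16) = 5*((-3 + 18)² + 16) = 5*(15² + 16) = 5*(225 + 16) = 5*241 = 1205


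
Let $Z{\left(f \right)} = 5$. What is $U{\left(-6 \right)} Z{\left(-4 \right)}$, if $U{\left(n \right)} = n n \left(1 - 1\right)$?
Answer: $0$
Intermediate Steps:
$U{\left(n \right)} = 0$ ($U{\left(n \right)} = n^{2} \left(1 - 1\right) = n^{2} \cdot 0 = 0$)
$U{\left(-6 \right)} Z{\left(-4 \right)} = 0 \cdot 5 = 0$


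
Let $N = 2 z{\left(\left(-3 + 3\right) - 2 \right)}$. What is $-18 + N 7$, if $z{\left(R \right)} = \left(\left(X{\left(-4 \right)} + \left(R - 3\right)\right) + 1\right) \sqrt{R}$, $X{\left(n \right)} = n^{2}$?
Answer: $-18 + 168 i \sqrt{2} \approx -18.0 + 237.59 i$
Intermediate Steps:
$z{\left(R \right)} = \sqrt{R} \left(14 + R\right)$ ($z{\left(R \right)} = \left(\left(\left(-4\right)^{2} + \left(R - 3\right)\right) + 1\right) \sqrt{R} = \left(\left(16 + \left(-3 + R\right)\right) + 1\right) \sqrt{R} = \left(\left(13 + R\right) + 1\right) \sqrt{R} = \left(14 + R\right) \sqrt{R} = \sqrt{R} \left(14 + R\right)$)
$N = 24 i \sqrt{2}$ ($N = 2 \sqrt{\left(-3 + 3\right) - 2} \left(14 + \left(\left(-3 + 3\right) - 2\right)\right) = 2 \sqrt{0 - 2} \left(14 + \left(0 - 2\right)\right) = 2 \sqrt{-2} \left(14 - 2\right) = 2 i \sqrt{2} \cdot 12 = 2 \cdot 12 i \sqrt{2} = 24 i \sqrt{2} \approx 33.941 i$)
$-18 + N 7 = -18 + 24 i \sqrt{2} \cdot 7 = -18 + 168 i \sqrt{2}$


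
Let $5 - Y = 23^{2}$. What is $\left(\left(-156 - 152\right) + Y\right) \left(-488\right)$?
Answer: $406016$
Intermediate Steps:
$Y = -524$ ($Y = 5 - 23^{2} = 5 - 529 = -524$)
$\left(\left(-156 - 152\right) + Y\right) \left(-488\right) = \left(\left(-156 - 152\right) - 524\right) \left(-488\right) = \left(-308 - 524\right) \left(-488\right) = \left(-832\right) \left(-488\right) = 406016$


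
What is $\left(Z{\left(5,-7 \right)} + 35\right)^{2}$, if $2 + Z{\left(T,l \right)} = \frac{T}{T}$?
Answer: $1156$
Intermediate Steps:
$Z{\left(T,l \right)} = -1$ ($Z{\left(T,l \right)} = -2 + \frac{T}{T} = -2 + 1 = -1$)
$\left(Z{\left(5,-7 \right)} + 35\right)^{2} = \left(-1 + 35\right)^{2} = 34^{2} = 1156$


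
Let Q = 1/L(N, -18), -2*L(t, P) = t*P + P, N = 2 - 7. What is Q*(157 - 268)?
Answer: 37/12 ≈ 3.0833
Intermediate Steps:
N = -5
L(t, P) = -P/2 - P*t/2 (L(t, P) = -(t*P + P)/2 = -(P*t + P)/2 = -(P + P*t)/2 = -P/2 - P*t/2)
Q = -1/36 (Q = 1/(-½*(-18)*(1 - 5)) = 1/(-½*(-18)*(-4)) = 1/(-36) = -1/36 ≈ -0.027778)
Q*(157 - 268) = -(157 - 268)/36 = -1/36*(-111) = 37/12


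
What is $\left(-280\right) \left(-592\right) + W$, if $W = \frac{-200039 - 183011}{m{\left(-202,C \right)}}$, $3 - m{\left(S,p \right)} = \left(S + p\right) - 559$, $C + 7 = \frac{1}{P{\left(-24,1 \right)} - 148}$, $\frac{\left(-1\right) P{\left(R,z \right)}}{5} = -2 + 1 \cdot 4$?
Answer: $\frac{20132195540}{121819} \approx 1.6526 \cdot 10^{5}$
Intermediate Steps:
$P{\left(R,z \right)} = -10$ ($P{\left(R,z \right)} = - 5 \left(-2 + 1 \cdot 4\right) = - 5 \left(-2 + 4\right) = \left(-5\right) 2 = -10$)
$C = - \frac{1107}{158}$ ($C = -7 + \frac{1}{-10 - 148} = -7 + \frac{1}{-158} = -7 - \frac{1}{158} = - \frac{1107}{158} \approx -7.0063$)
$m{\left(S,p \right)} = 562 - S - p$ ($m{\left(S,p \right)} = 3 - \left(\left(S + p\right) - 559\right) = 3 - \left(-559 + S + p\right) = 562 - S - p$)
$W = - \frac{60521900}{121819}$ ($W = \frac{-200039 - 183011}{562 - -202 - - \frac{1107}{158}} = \frac{-200039 - 183011}{562 + 202 + \frac{1107}{158}} = - \frac{383050}{\frac{121819}{158}} = \left(-383050\right) \frac{158}{121819} = - \frac{60521900}{121819} \approx -496.82$)
$\left(-280\right) \left(-592\right) + W = \left(-280\right) \left(-592\right) - \frac{60521900}{121819} = 165760 - \frac{60521900}{121819} = \frac{20132195540}{121819}$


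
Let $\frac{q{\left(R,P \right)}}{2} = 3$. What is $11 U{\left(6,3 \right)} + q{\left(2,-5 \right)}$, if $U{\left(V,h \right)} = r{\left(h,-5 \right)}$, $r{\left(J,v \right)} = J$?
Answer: $39$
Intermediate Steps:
$q{\left(R,P \right)} = 6$ ($q{\left(R,P \right)} = 2 \cdot 3 = 6$)
$U{\left(V,h \right)} = h$
$11 U{\left(6,3 \right)} + q{\left(2,-5 \right)} = 11 \cdot 3 + 6 = 33 + 6 = 39$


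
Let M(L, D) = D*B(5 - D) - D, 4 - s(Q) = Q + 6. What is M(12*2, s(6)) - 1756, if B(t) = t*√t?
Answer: -1748 - 104*√13 ≈ -2123.0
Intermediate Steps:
s(Q) = -2 - Q (s(Q) = 4 - (Q + 6) = 4 - (6 + Q) = 4 + (-6 - Q) = -2 - Q)
B(t) = t^(3/2)
M(L, D) = -D + D*(5 - D)^(3/2) (M(L, D) = D*(5 - D)^(3/2) - D = -D + D*(5 - D)^(3/2))
M(12*2, s(6)) - 1756 = (-2 - 1*6)*(-1 + (5 - (-2 - 1*6))^(3/2)) - 1756 = (-2 - 6)*(-1 + (5 - (-2 - 6))^(3/2)) - 1756 = -8*(-1 + (5 - 1*(-8))^(3/2)) - 1756 = -8*(-1 + (5 + 8)^(3/2)) - 1756 = -8*(-1 + 13^(3/2)) - 1756 = -8*(-1 + 13*√13) - 1756 = (8 - 104*√13) - 1756 = -1748 - 104*√13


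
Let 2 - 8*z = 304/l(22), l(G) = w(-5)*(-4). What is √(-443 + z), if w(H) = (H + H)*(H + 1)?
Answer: I*√177005/20 ≈ 21.036*I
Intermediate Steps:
w(H) = 2*H*(1 + H) (w(H) = (2*H)*(1 + H) = 2*H*(1 + H))
l(G) = -160 (l(G) = (2*(-5)*(1 - 5))*(-4) = (2*(-5)*(-4))*(-4) = 40*(-4) = -160)
z = 39/80 (z = ¼ - 38/(-160) = ¼ - 38*(-1)/160 = ¼ - ⅛*(-19/10) = ¼ + 19/80 = 39/80 ≈ 0.48750)
√(-443 + z) = √(-443 + 39/80) = √(-35401/80) = I*√177005/20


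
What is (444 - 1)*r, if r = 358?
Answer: 158594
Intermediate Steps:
(444 - 1)*r = (444 - 1)*358 = 443*358 = 158594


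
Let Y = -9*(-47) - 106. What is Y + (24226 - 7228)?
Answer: 17315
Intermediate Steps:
Y = 317 (Y = 423 - 106 = 317)
Y + (24226 - 7228) = 317 + (24226 - 7228) = 317 + 16998 = 17315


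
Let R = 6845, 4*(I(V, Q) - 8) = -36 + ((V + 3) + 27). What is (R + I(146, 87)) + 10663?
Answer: 17551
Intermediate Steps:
I(V, Q) = 13/2 + V/4 (I(V, Q) = 8 + (-36 + ((V + 3) + 27))/4 = 8 + (-36 + ((3 + V) + 27))/4 = 8 + (-36 + (30 + V))/4 = 8 + (-6 + V)/4 = 8 + (-3/2 + V/4) = 13/2 + V/4)
(R + I(146, 87)) + 10663 = (6845 + (13/2 + (¼)*146)) + 10663 = (6845 + (13/2 + 73/2)) + 10663 = (6845 + 43) + 10663 = 6888 + 10663 = 17551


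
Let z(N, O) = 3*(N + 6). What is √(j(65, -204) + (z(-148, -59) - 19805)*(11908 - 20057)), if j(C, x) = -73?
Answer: √164862346 ≈ 12840.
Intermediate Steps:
z(N, O) = 18 + 3*N (z(N, O) = 3*(6 + N) = 18 + 3*N)
√(j(65, -204) + (z(-148, -59) - 19805)*(11908 - 20057)) = √(-73 + ((18 + 3*(-148)) - 19805)*(11908 - 20057)) = √(-73 + ((18 - 444) - 19805)*(-8149)) = √(-73 + (-426 - 19805)*(-8149)) = √(-73 - 20231*(-8149)) = √(-73 + 164862419) = √164862346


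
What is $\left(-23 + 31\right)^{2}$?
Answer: $64$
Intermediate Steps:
$\left(-23 + 31\right)^{2} = 8^{2} = 64$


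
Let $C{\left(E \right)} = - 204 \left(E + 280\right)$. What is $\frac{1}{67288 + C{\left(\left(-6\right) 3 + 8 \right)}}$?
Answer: $\frac{1}{12208} \approx 8.1914 \cdot 10^{-5}$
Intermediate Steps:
$C{\left(E \right)} = -57120 - 204 E$ ($C{\left(E \right)} = - 204 \left(280 + E\right) = -57120 - 204 E$)
$\frac{1}{67288 + C{\left(\left(-6\right) 3 + 8 \right)}} = \frac{1}{67288 - \left(57120 + 204 \left(\left(-6\right) 3 + 8\right)\right)} = \frac{1}{67288 - \left(57120 + 204 \left(-18 + 8\right)\right)} = \frac{1}{67288 - 55080} = \frac{1}{12208}$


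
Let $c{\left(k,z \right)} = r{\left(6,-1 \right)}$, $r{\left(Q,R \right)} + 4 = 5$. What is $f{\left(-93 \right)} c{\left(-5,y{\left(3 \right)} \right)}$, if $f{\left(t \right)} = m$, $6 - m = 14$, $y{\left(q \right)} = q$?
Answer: $-8$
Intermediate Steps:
$r{\left(Q,R \right)} = 1$ ($r{\left(Q,R \right)} = -4 + 5 = 1$)
$c{\left(k,z \right)} = 1$
$m = -8$ ($m = 6 - 14 = -8$)
$f{\left(t \right)} = -8$
$f{\left(-93 \right)} c{\left(-5,y{\left(3 \right)} \right)} = \left(-8\right) 1 = -8$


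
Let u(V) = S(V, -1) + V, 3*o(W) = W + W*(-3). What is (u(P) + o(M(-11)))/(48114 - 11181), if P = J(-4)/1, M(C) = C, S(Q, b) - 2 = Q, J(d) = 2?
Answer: 40/110799 ≈ 0.00036101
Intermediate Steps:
S(Q, b) = 2 + Q
o(W) = -2*W/3 (o(W) = (W + W*(-3))/3 = (W - 3*W)/3 = (-2*W)/3 = -2*W/3)
P = 2 (P = 2/1 = 1*2 = 2)
u(V) = 2 + 2*V (u(V) = (2 + V) + V = 2 + 2*V)
(u(P) + o(M(-11)))/(48114 - 11181) = ((2 + 2*2) - ⅔*(-11))/(48114 - 11181) = ((2 + 4) + 22/3)/36933 = (6 + 22/3)*(1/36933) = (40/3)*(1/36933) = 40/110799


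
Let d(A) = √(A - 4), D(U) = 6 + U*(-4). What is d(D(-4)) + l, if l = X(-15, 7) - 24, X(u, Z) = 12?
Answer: -12 + 3*√2 ≈ -7.7574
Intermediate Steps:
D(U) = 6 - 4*U
d(A) = √(-4 + A)
l = -12 (l = 12 - 24 = -12)
d(D(-4)) + l = √(-4 + (6 - 4*(-4))) - 12 = √(-4 + (6 + 16)) - 12 = √(-4 + 22) - 12 = √18 - 12 = 3*√2 - 12 = -12 + 3*√2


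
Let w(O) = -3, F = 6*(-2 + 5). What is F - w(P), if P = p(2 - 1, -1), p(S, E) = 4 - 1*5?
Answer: 21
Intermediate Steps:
F = 18 (F = 6*3 = 18)
p(S, E) = -1 (p(S, E) = 4 - 5 = -1)
P = -1
F - w(P) = 18 - 1*(-3) = 18 + 3 = 21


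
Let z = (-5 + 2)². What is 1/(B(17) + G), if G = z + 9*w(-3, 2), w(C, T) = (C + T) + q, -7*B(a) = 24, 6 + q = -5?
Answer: -7/717 ≈ -0.0097629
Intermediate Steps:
q = -11 (q = -6 - 5 = -11)
z = 9 (z = (-3)² = 9)
B(a) = -24/7 (B(a) = -⅐*24 = -24/7)
w(C, T) = -11 + C + T (w(C, T) = (C + T) - 11 = -11 + C + T)
G = -99 (G = 9 + 9*(-11 - 3 + 2) = 9 + 9*(-12) = 9 - 108 = -99)
1/(B(17) + G) = 1/(-24/7 - 99) = 1/(-717/7) = -7/717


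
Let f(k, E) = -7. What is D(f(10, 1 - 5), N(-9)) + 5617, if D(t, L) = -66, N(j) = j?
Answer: 5551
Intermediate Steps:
D(f(10, 1 - 5), N(-9)) + 5617 = -66 + 5617 = 5551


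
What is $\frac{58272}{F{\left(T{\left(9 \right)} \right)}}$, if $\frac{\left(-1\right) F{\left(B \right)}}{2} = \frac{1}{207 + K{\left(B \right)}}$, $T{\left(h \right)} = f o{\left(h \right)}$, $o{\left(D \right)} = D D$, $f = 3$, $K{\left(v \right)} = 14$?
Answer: $-6439056$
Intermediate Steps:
$o{\left(D \right)} = D^{2}$
$T{\left(h \right)} = 3 h^{2}$
$F{\left(B \right)} = - \frac{2}{221}$ ($F{\left(B \right)} = - \frac{2}{207 + 14} = - \frac{2}{221}$)
$\frac{58272}{F{\left(T{\left(9 \right)} \right)}} = \frac{58272}{- \frac{2}{221}} = 58272 \left(- \frac{221}{2}\right) = -6439056$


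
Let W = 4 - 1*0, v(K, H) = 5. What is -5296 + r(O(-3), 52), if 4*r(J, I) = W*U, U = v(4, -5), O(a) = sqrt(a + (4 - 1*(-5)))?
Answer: -5291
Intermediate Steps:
W = 4 (W = 4 + 0 = 4)
O(a) = sqrt(9 + a) (O(a) = sqrt(a + (4 + 5)) = sqrt(a + 9) = sqrt(9 + a))
U = 5
r(J, I) = 5 (r(J, I) = (4*5)/4 = (1/4)*20 = 5)
-5296 + r(O(-3), 52) = -5296 + 5 = -5291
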